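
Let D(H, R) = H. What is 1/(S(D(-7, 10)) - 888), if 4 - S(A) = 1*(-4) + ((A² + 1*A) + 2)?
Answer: -1/924 ≈ -0.0010823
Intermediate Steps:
S(A) = 6 - A - A² (S(A) = 4 - (1*(-4) + ((A² + 1*A) + 2)) = 4 - (-4 + ((A² + A) + 2)) = 4 - (-4 + ((A + A²) + 2)) = 4 - (-4 + (2 + A + A²)) = 4 - (-2 + A + A²) = 4 + (2 - A - A²) = 6 - A - A²)
1/(S(D(-7, 10)) - 888) = 1/((6 - 1*(-7) - 1*(-7)²) - 888) = 1/((6 + 7 - 1*49) - 888) = 1/((6 + 7 - 49) - 888) = 1/(-36 - 888) = 1/(-924) = -1/924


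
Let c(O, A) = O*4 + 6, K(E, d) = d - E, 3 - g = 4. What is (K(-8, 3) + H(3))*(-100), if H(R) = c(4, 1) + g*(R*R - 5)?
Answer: -2900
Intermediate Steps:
g = -1 (g = 3 - 1*4 = 3 - 4 = -1)
c(O, A) = 6 + 4*O (c(O, A) = 4*O + 6 = 6 + 4*O)
H(R) = 27 - R**2 (H(R) = (6 + 4*4) - (R*R - 5) = (6 + 16) - (R**2 - 5) = 22 - (-5 + R**2) = 22 + (5 - R**2) = 27 - R**2)
(K(-8, 3) + H(3))*(-100) = ((3 - 1*(-8)) + (27 - 1*3**2))*(-100) = ((3 + 8) + (27 - 1*9))*(-100) = (11 + (27 - 9))*(-100) = (11 + 18)*(-100) = 29*(-100) = -2900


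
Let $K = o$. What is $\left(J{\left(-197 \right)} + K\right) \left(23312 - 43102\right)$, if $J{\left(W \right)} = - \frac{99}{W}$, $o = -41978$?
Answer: $\frac{163654730930}{197} \approx 8.3073 \cdot 10^{8}$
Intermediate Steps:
$K = -41978$
$\left(J{\left(-197 \right)} + K\right) \left(23312 - 43102\right) = \left(- \frac{99}{-197} - 41978\right) \left(23312 - 43102\right) = \left(\left(-99\right) \left(- \frac{1}{197}\right) - 41978\right) \left(-19790\right) = \left(\frac{99}{197} - 41978\right) \left(-19790\right) = \left(- \frac{8269567}{197}\right) \left(-19790\right) = \frac{163654730930}{197}$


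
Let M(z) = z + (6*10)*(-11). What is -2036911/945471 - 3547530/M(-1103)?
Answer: 3350495662537/1666865373 ≈ 2010.1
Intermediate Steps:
M(z) = -660 + z (M(z) = z + 60*(-11) = z - 660 = -660 + z)
-2036911/945471 - 3547530/M(-1103) = -2036911/945471 - 3547530/(-660 - 1103) = -2036911*1/945471 - 3547530/(-1763) = -2036911/945471 - 3547530*(-1/1763) = -2036911/945471 + 3547530/1763 = 3350495662537/1666865373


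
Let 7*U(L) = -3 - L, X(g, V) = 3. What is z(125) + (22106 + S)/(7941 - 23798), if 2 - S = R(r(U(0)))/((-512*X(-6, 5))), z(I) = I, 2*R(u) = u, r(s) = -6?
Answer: 1003528705/8118784 ≈ 123.61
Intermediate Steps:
U(L) = -3/7 - L/7 (U(L) = (-3 - L)/7 = -3/7 - L/7)
R(u) = u/2
S = 1023/512 (S = 2 - (½)*(-6)/((-512*3)) = 2 - (-3)/(-1536) = 2 - (-3)*(-1)/1536 = 2 - 1*1/512 = 2 - 1/512 = 1023/512 ≈ 1.9980)
z(125) + (22106 + S)/(7941 - 23798) = 125 + (22106 + 1023/512)/(7941 - 23798) = 125 + (11319295/512)/(-15857) = 125 + (11319295/512)*(-1/15857) = 125 - 11319295/8118784 = 1003528705/8118784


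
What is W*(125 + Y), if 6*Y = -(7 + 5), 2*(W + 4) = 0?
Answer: -492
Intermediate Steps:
W = -4 (W = -4 + (½)*0 = -4 + 0 = -4)
Y = -2 (Y = (-(7 + 5))/6 = (-1*12)/6 = (⅙)*(-12) = -2)
W*(125 + Y) = -4*(125 - 2) = -4*123 = -492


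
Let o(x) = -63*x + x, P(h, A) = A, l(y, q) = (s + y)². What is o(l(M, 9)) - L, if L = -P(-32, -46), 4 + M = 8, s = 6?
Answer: -6246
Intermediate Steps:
M = 4 (M = -4 + 8 = 4)
l(y, q) = (6 + y)²
L = 46 (L = -1*(-46) = 46)
o(x) = -62*x
o(l(M, 9)) - L = -62*(6 + 4)² - 1*46 = -62*10² - 46 = -62*100 - 46 = -6200 - 46 = -6246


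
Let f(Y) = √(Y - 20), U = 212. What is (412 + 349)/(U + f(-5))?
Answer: 161332/44969 - 3805*I/44969 ≈ 3.5876 - 0.084614*I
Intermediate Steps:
f(Y) = √(-20 + Y)
(412 + 349)/(U + f(-5)) = (412 + 349)/(212 + √(-20 - 5)) = 761/(212 + √(-25)) = 761/(212 + 5*I) = 761*((212 - 5*I)/44969) = 761*(212 - 5*I)/44969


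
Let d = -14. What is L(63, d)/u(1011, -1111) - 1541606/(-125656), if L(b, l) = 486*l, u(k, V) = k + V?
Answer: 126140503/1570700 ≈ 80.308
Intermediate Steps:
u(k, V) = V + k
L(63, d)/u(1011, -1111) - 1541606/(-125656) = (486*(-14))/(-1111 + 1011) - 1541606/(-125656) = -6804/(-100) - 1541606*(-1/125656) = -6804*(-1/100) + 770803/62828 = 1701/25 + 770803/62828 = 126140503/1570700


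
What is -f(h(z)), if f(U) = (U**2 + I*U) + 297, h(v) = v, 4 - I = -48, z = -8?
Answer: 55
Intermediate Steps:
I = 52 (I = 4 - 1*(-48) = 4 + 48 = 52)
f(U) = 297 + U**2 + 52*U (f(U) = (U**2 + 52*U) + 297 = 297 + U**2 + 52*U)
-f(h(z)) = -(297 + (-8)**2 + 52*(-8)) = -(297 + 64 - 416) = -1*(-55) = 55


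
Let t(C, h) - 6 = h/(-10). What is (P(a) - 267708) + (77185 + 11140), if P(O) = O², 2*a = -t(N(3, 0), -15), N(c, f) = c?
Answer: -2869903/16 ≈ -1.7937e+5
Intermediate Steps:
t(C, h) = 6 - h/10 (t(C, h) = 6 + h/(-10) = 6 + h*(-⅒) = 6 - h/10)
a = -15/4 (a = (-(6 - ⅒*(-15)))/2 = (-(6 + 3/2))/2 = (-1*15/2)/2 = (½)*(-15/2) = -15/4 ≈ -3.7500)
(P(a) - 267708) + (77185 + 11140) = ((-15/4)² - 267708) + (77185 + 11140) = (225/16 - 267708) + 88325 = -4283103/16 + 88325 = -2869903/16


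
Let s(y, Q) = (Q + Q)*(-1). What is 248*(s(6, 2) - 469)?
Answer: -117304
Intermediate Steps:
s(y, Q) = -2*Q (s(y, Q) = (2*Q)*(-1) = -2*Q)
248*(s(6, 2) - 469) = 248*(-2*2 - 469) = 248*(-4 - 469) = 248*(-473) = -117304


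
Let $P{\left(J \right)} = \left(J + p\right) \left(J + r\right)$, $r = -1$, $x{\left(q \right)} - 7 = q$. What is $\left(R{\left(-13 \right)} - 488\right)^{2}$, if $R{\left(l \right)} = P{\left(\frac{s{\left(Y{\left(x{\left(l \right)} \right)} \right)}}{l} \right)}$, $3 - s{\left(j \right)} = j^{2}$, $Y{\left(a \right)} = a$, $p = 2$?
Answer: $\frac{6608389264}{28561} \approx 2.3138 \cdot 10^{5}$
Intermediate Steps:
$x{\left(q \right)} = 7 + q$
$s{\left(j \right)} = 3 - j^{2}$
$P{\left(J \right)} = \left(-1 + J\right) \left(2 + J\right)$ ($P{\left(J \right)} = \left(J + 2\right) \left(J - 1\right) = \left(2 + J\right) \left(-1 + J\right) = \left(-1 + J\right) \left(2 + J\right)$)
$R{\left(l \right)} = -2 + \frac{3 - \left(7 + l\right)^{2}}{l} + \frac{\left(3 - \left(7 + l\right)^{2}\right)^{2}}{l^{2}}$ ($R{\left(l \right)} = -2 + \frac{3 - \left(7 + l\right)^{2}}{l} + \left(\frac{3 - \left(7 + l\right)^{2}}{l}\right)^{2} = -2 + \frac{3 - \left(7 + l\right)^{2}}{l} + \frac{\left(3 - \left(7 + l\right)^{2}\right)^{2}}{l^{2}}$)
$\left(R{\left(-13 \right)} - 488\right)^{2} = \left(\left(272 + \left(-13\right)^{2} + 27 \left(-13\right) + \frac{1242}{-13} + \frac{2116}{169}\right) - 488\right)^{2} = \left(\left(272 + 169 - 351 + 1242 \left(- \frac{1}{13}\right) + 2116 \cdot \frac{1}{169}\right) - 488\right)^{2} = \left(\left(272 + 169 - 351 - \frac{1242}{13} + \frac{2116}{169}\right) - 488\right)^{2} = \left(\frac{1180}{169} - 488\right)^{2} = \left(- \frac{81292}{169}\right)^{2} = \frac{6608389264}{28561}$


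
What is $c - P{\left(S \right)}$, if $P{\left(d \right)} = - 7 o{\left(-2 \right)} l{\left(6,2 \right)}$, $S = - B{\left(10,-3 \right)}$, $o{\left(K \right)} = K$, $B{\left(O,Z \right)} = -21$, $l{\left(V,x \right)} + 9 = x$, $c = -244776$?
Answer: $-244678$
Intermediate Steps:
$l{\left(V,x \right)} = -9 + x$
$S = 21$ ($S = \left(-1\right) \left(-21\right) = 21$)
$P{\left(d \right)} = -98$ ($P{\left(d \right)} = \left(-7\right) \left(-2\right) \left(-9 + 2\right) = 14 \left(-7\right) = -98$)
$c - P{\left(S \right)} = -244776 - -98 = -244776 + 98 = -244678$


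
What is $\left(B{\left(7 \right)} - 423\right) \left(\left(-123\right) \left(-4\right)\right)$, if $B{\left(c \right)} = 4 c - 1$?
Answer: $-194832$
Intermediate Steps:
$B{\left(c \right)} = -1 + 4 c$
$\left(B{\left(7 \right)} - 423\right) \left(\left(-123\right) \left(-4\right)\right) = \left(\left(-1 + 4 \cdot 7\right) - 423\right) \left(\left(-123\right) \left(-4\right)\right) = \left(\left(-1 + 28\right) - 423\right) 492 = \left(27 - 423\right) 492 = \left(-396\right) 492 = -194832$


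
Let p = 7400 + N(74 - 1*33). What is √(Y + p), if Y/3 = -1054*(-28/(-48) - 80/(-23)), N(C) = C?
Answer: 3*I*√1270014/46 ≈ 73.497*I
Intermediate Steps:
Y = -590767/46 (Y = 3*(-1054*(-28/(-48) - 80/(-23))) = 3*(-1054*(-28*(-1/48) - 80*(-1/23))) = 3*(-1054*(7/12 + 80/23)) = 3*(-1054*1121/276) = 3*(-590767/138) = -590767/46 ≈ -12843.)
p = 7441 (p = 7400 + (74 - 1*33) = 7400 + (74 - 33) = 7400 + 41 = 7441)
√(Y + p) = √(-590767/46 + 7441) = √(-248481/46) = 3*I*√1270014/46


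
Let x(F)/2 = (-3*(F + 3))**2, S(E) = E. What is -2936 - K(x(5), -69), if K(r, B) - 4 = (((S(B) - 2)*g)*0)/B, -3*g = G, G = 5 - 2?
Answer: -2940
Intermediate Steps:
x(F) = 2*(-9 - 3*F)**2 (x(F) = 2*(-3*(F + 3))**2 = 2*(-3*(3 + F))**2 = 2*(-9 - 3*F)**2)
G = 3
g = -1 (g = -1/3*3 = -1)
K(r, B) = 4 (K(r, B) = 4 + (((B - 2)*(-1))*0)/B = 4 + (((-2 + B)*(-1))*0)/B = 4 + ((2 - B)*0)/B = 4 + 0/B = 4 + 0 = 4)
-2936 - K(x(5), -69) = -2936 - 1*4 = -2936 - 4 = -2940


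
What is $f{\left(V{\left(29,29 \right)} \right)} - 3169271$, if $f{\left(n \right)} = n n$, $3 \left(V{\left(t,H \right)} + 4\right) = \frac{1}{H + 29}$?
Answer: $- \frac{95952365771}{30276} \approx -3.1693 \cdot 10^{6}$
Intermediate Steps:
$V{\left(t,H \right)} = -4 + \frac{1}{3 \left(29 + H\right)}$ ($V{\left(t,H \right)} = -4 + \frac{1}{3 \left(H + 29\right)} = -4 + \frac{1}{3 \left(29 + H\right)}$)
$f{\left(n \right)} = n^{2}$
$f{\left(V{\left(29,29 \right)} \right)} - 3169271 = \left(\frac{-347 - 348}{3 \left(29 + 29\right)}\right)^{2} - 3169271 = \left(\frac{-347 - 348}{3 \cdot 58}\right)^{2} - 3169271 = \left(\frac{1}{3} \cdot \frac{1}{58} \left(-695\right)\right)^{2} - 3169271 = \left(- \frac{695}{174}\right)^{2} - 3169271 = \frac{483025}{30276} - 3169271 = - \frac{95952365771}{30276}$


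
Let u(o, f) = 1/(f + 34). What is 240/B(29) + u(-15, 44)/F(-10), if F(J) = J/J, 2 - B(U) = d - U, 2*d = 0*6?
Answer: 18751/2418 ≈ 7.7548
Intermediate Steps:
d = 0 (d = (0*6)/2 = (½)*0 = 0)
u(o, f) = 1/(34 + f)
B(U) = 2 + U (B(U) = 2 - (0 - U) = 2 - (-1)*U = 2 + U)
F(J) = 1
240/B(29) + u(-15, 44)/F(-10) = 240/(2 + 29) + 1/((34 + 44)*1) = 240/31 + 1/78 = 18751/2418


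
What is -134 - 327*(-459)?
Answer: 149959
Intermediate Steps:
-134 - 327*(-459) = -134 + 150093 = 149959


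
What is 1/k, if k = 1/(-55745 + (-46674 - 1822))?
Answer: -104241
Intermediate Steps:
k = -1/104241 (k = 1/(-55745 - 48496) = 1/(-104241) = -1/104241 ≈ -9.5931e-6)
1/k = 1/(-1/104241) = -104241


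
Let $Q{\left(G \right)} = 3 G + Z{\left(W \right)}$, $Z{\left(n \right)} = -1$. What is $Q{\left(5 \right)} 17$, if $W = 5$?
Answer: $238$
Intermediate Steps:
$Q{\left(G \right)} = -1 + 3 G$ ($Q{\left(G \right)} = 3 G - 1 = -1 + 3 G$)
$Q{\left(5 \right)} 17 = \left(-1 + 3 \cdot 5\right) 17 = \left(-1 + 15\right) 17 = 14 \cdot 17 = 238$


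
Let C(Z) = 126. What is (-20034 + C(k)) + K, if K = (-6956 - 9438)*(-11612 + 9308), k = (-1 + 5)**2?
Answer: 37751868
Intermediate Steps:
k = 16 (k = 4**2 = 16)
K = 37771776 (K = -16394*(-2304) = 37771776)
(-20034 + C(k)) + K = (-20034 + 126) + 37771776 = -19908 + 37771776 = 37751868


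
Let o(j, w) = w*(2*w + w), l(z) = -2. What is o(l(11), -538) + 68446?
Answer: 936778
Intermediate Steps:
o(j, w) = 3*w² (o(j, w) = w*(3*w) = 3*w²)
o(l(11), -538) + 68446 = 3*(-538)² + 68446 = 3*289444 + 68446 = 868332 + 68446 = 936778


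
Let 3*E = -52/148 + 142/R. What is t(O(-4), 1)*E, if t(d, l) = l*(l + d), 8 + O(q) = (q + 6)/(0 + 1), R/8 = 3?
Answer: -12355/1332 ≈ -9.2755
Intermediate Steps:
R = 24 (R = 8*3 = 24)
E = 2471/1332 (E = (-52/148 + 142/24)/3 = (-52*1/148 + 142*(1/24))/3 = (-13/37 + 71/12)/3 = (⅓)*(2471/444) = 2471/1332 ≈ 1.8551)
O(q) = -2 + q (O(q) = -8 + (q + 6)/(0 + 1) = -8 + (6 + q)/1 = -8 + (6 + q)*1 = -8 + (6 + q) = -2 + q)
t(d, l) = l*(d + l)
t(O(-4), 1)*E = (1*((-2 - 4) + 1))*(2471/1332) = (1*(-6 + 1))*(2471/1332) = (1*(-5))*(2471/1332) = -5*2471/1332 = -12355/1332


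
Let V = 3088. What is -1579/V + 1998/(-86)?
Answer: -3152809/132784 ≈ -23.744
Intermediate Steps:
-1579/V + 1998/(-86) = -1579/3088 + 1998/(-86) = -1579*1/3088 + 1998*(-1/86) = -1579/3088 - 999/43 = -3152809/132784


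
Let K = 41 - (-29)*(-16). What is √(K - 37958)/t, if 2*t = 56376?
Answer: I*√38381/28188 ≈ 0.0069501*I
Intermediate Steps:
K = -423 (K = 41 - 29*16 = 41 - 464 = -423)
t = 28188 (t = (½)*56376 = 28188)
√(K - 37958)/t = √(-423 - 37958)/28188 = √(-38381)*(1/28188) = (I*√38381)*(1/28188) = I*√38381/28188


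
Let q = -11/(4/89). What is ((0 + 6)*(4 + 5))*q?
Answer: -26433/2 ≈ -13217.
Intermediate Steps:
q = -979/4 (q = -11/(4*(1/89)) = -11/4/89 = -11*89/4 = -979/4 ≈ -244.75)
((0 + 6)*(4 + 5))*q = ((0 + 6)*(4 + 5))*(-979/4) = (6*9)*(-979/4) = 54*(-979/4) = -26433/2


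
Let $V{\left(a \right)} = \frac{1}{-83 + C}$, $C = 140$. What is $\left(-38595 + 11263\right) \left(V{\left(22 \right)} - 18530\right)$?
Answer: $\frac{28868304388}{57} \approx 5.0646 \cdot 10^{8}$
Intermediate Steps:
$V{\left(a \right)} = \frac{1}{57}$ ($V{\left(a \right)} = \frac{1}{-83 + 140} = \frac{1}{57}$)
$\left(-38595 + 11263\right) \left(V{\left(22 \right)} - 18530\right) = \left(-38595 + 11263\right) \left(\frac{1}{57} - 18530\right) = - 27332 \left(\frac{1}{57} - 18530\right) = \left(-27332\right) \left(- \frac{1056209}{57}\right) = \frac{28868304388}{57}$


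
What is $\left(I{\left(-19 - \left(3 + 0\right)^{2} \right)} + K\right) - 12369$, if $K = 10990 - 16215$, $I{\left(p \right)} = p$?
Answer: $-17622$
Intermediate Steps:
$K = -5225$
$\left(I{\left(-19 - \left(3 + 0\right)^{2} \right)} + K\right) - 12369 = \left(\left(-19 - \left(3 + 0\right)^{2}\right) - 5225\right) - 12369 = \left(\left(-19 - 3^{2}\right) - 5225\right) - 12369 = \left(\left(-19 - 9\right) - 5225\right) - 12369 = \left(-28 - 5225\right) - 12369 = -5253 - 12369 = -17622$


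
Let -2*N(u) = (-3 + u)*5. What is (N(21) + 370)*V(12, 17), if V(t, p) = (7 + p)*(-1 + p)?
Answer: 124800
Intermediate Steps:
N(u) = 15/2 - 5*u/2 (N(u) = -(-3 + u)*5/2 = -(-15 + 5*u)/2 = 15/2 - 5*u/2)
V(t, p) = (-1 + p)*(7 + p)
(N(21) + 370)*V(12, 17) = ((15/2 - 5/2*21) + 370)*(-7 + 17² + 6*17) = ((15/2 - 105/2) + 370)*(-7 + 289 + 102) = (-45 + 370)*384 = 325*384 = 124800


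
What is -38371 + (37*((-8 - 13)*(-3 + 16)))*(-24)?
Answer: 204053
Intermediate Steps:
-38371 + (37*((-8 - 13)*(-3 + 16)))*(-24) = -38371 + (37*(-21*13))*(-24) = -38371 + (37*(-273))*(-24) = -38371 - 10101*(-24) = -38371 + 242424 = 204053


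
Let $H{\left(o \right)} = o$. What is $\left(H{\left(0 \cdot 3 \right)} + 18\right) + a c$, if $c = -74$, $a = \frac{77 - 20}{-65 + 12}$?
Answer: $\frac{5172}{53} \approx 97.585$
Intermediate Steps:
$a = - \frac{57}{53}$ ($a = \frac{57}{-53} = 57 \left(- \frac{1}{53}\right) = - \frac{57}{53} \approx -1.0755$)
$\left(H{\left(0 \cdot 3 \right)} + 18\right) + a c = \left(0 \cdot 3 + 18\right) - - \frac{4218}{53} = \left(0 + 18\right) + \frac{4218}{53} = 18 + \frac{4218}{53} = \frac{5172}{53}$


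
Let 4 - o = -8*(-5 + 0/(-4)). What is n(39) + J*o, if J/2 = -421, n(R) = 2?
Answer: 30314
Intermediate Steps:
J = -842 (J = 2*(-421) = -842)
o = -36 (o = 4 - (-8)*(-5 + 0/(-4)) = 4 - (-8)*(-5 + 0*(-¼)) = 4 - (-8)*(-5 + 0) = 4 - (-8)*(-5) = 4 - 1*40 = 4 - 40 = -36)
n(39) + J*o = 2 - 842*(-36) = 2 + 30312 = 30314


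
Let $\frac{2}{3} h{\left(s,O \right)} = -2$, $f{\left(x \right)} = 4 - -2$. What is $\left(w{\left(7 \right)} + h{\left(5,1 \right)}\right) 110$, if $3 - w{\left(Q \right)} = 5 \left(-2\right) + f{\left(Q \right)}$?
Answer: $440$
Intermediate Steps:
$f{\left(x \right)} = 6$ ($f{\left(x \right)} = 4 + 2 = 6$)
$h{\left(s,O \right)} = -3$ ($h{\left(s,O \right)} = \frac{3}{2} \left(-2\right) = -3$)
$w{\left(Q \right)} = 7$ ($w{\left(Q \right)} = 3 - \left(5 \left(-2\right) + 6\right) = 3 - \left(-10 + 6\right) = 3 - -4 = 3 + 4 = 7$)
$\left(w{\left(7 \right)} + h{\left(5,1 \right)}\right) 110 = \left(7 - 3\right) 110 = 4 \cdot 110 = 440$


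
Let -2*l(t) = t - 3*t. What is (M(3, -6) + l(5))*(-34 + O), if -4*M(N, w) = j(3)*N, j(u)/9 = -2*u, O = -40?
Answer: -3367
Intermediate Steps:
j(u) = -18*u (j(u) = 9*(-2*u) = -18*u)
M(N, w) = 27*N/2 (M(N, w) = -(-18*3)*N/4 = -(-27)*N/2 = 27*N/2)
l(t) = t (l(t) = -(t - 3*t)/2 = -(-1)*t = t)
(M(3, -6) + l(5))*(-34 + O) = ((27/2)*3 + 5)*(-34 - 40) = (81/2 + 5)*(-74) = (91/2)*(-74) = -3367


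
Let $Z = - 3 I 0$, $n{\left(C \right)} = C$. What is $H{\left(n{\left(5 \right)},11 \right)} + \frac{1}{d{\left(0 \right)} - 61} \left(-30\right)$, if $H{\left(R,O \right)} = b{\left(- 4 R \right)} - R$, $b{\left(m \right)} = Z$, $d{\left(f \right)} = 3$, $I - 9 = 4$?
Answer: $- \frac{130}{29} \approx -4.4828$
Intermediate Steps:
$I = 13$ ($I = 9 + 4 = 13$)
$Z = 0$ ($Z = \left(-3\right) 13 \cdot 0 = \left(-39\right) 0 = 0$)
$b{\left(m \right)} = 0$
$H{\left(R,O \right)} = - R$ ($H{\left(R,O \right)} = 0 - R = - R$)
$H{\left(n{\left(5 \right)},11 \right)} + \frac{1}{d{\left(0 \right)} - 61} \left(-30\right) = \left(-1\right) 5 + \frac{1}{3 - 61} \left(-30\right) = -5 + \frac{1}{-58} \left(-30\right) = -5 - - \frac{15}{29} = -5 + \frac{15}{29} = - \frac{130}{29}$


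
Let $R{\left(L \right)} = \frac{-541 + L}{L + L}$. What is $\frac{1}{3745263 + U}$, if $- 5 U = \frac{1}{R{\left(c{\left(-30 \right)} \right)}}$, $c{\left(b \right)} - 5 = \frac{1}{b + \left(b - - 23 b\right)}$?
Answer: $\frac{2010005}{7527997363813} \approx 2.67 \cdot 10^{-7}$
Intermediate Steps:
$c{\left(b \right)} = 5 + \frac{1}{25 b}$ ($c{\left(b \right)} = 5 + \frac{1}{b + \left(b - - 23 b\right)} = 5 + \frac{1}{b + \left(b + 23 b\right)} = 5 + \frac{1}{b + 24 b} = 5 + \frac{1}{25 b}$)
$R{\left(L \right)} = \frac{-541 + L}{2 L}$
$U = \frac{7498}{2010005}$ ($U = - \frac{1}{5 \frac{-541 + \left(5 + \frac{1}{25 \left(-30\right)}\right)}{2 \left(5 + \frac{1}{25 \left(-30\right)}\right)}} = - \frac{1}{5 \frac{-541 + \left(5 + \frac{1}{25} \left(- \frac{1}{30}\right)\right)}{2 \left(5 + \frac{1}{25} \left(- \frac{1}{30}\right)\right)}} = - \frac{1}{5 \frac{-541 + \left(5 - \frac{1}{750}\right)}{2 \left(5 - \frac{1}{750}\right)}} = - \frac{1}{5 \frac{-541 + \frac{3749}{750}}{2 \cdot \frac{3749}{750}}} = - \frac{1}{5 \cdot \frac{1}{2} \cdot \frac{750}{3749} \left(- \frac{402001}{750}\right)} = - \frac{1}{5 \left(- \frac{402001}{7498}\right)} = \left(- \frac{1}{5}\right) \left(- \frac{7498}{402001}\right) = \frac{7498}{2010005} \approx 0.0037303$)
$\frac{1}{3745263 + U} = \frac{1}{3745263 + \frac{7498}{2010005}} = \frac{1}{\frac{7527997363813}{2010005}} = \frac{2010005}{7527997363813}$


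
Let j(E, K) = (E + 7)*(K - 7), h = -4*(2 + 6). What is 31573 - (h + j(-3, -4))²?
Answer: 25797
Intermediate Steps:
h = -32 (h = -4*8 = -32)
j(E, K) = (-7 + K)*(7 + E) (j(E, K) = (7 + E)*(-7 + K) = (-7 + K)*(7 + E))
31573 - (h + j(-3, -4))² = 31573 - (-32 + (-49 - 7*(-3) + 7*(-4) - 3*(-4)))² = 31573 - (-32 + (-49 + 21 - 28 + 12))² = 31573 - (-32 - 44)² = 31573 - 1*(-76)² = 31573 - 1*5776 = 31573 - 5776 = 25797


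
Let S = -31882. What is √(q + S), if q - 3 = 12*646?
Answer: I*√24127 ≈ 155.33*I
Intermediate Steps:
q = 7755 (q = 3 + 12*646 = 3 + 7752 = 7755)
√(q + S) = √(7755 - 31882) = √(-24127) = I*√24127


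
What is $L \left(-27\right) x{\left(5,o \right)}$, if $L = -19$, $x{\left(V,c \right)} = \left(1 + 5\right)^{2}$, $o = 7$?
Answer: $18468$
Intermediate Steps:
$x{\left(V,c \right)} = 36$ ($x{\left(V,c \right)} = 6^{2} = 36$)
$L \left(-27\right) x{\left(5,o \right)} = \left(-19\right) \left(-27\right) 36 = 513 \cdot 36 = 18468$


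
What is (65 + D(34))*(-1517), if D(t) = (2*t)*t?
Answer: -3605909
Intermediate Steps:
D(t) = 2*t²
(65 + D(34))*(-1517) = (65 + 2*34²)*(-1517) = (65 + 2*1156)*(-1517) = (65 + 2312)*(-1517) = 2377*(-1517) = -3605909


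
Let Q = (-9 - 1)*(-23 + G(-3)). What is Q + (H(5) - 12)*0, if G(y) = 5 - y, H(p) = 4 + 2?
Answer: 150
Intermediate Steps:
H(p) = 6
Q = 150 (Q = (-9 - 1)*(-23 + (5 - 1*(-3))) = -10*(-23 + (5 + 3)) = -10*(-23 + 8) = -10*(-15) = 150)
Q + (H(5) - 12)*0 = 150 + (6 - 12)*0 = 150 - 6*0 = 150 + 0 = 150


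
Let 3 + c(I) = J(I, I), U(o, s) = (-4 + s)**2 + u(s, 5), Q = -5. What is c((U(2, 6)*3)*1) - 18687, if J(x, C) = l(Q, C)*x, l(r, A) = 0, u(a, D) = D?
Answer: -18690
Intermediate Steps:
U(o, s) = 5 + (-4 + s)**2 (U(o, s) = (-4 + s)**2 + 5 = 5 + (-4 + s)**2)
J(x, C) = 0 (J(x, C) = 0*x = 0)
c(I) = -3 (c(I) = -3 + 0 = -3)
c((U(2, 6)*3)*1) - 18687 = -3 - 18687 = -18690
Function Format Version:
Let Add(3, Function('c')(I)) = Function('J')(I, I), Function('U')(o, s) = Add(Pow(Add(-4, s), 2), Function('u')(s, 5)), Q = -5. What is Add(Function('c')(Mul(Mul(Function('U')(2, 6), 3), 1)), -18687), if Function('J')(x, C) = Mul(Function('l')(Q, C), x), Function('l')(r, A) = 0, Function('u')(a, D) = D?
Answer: -18690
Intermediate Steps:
Function('U')(o, s) = Add(5, Pow(Add(-4, s), 2)) (Function('U')(o, s) = Add(Pow(Add(-4, s), 2), 5) = Add(5, Pow(Add(-4, s), 2)))
Function('J')(x, C) = 0 (Function('J')(x, C) = Mul(0, x) = 0)
Function('c')(I) = -3 (Function('c')(I) = Add(-3, 0) = -3)
Add(Function('c')(Mul(Mul(Function('U')(2, 6), 3), 1)), -18687) = Add(-3, -18687) = -18690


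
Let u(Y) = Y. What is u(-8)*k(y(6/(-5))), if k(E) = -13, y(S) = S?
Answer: 104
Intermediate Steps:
u(-8)*k(y(6/(-5))) = -8*(-13) = 104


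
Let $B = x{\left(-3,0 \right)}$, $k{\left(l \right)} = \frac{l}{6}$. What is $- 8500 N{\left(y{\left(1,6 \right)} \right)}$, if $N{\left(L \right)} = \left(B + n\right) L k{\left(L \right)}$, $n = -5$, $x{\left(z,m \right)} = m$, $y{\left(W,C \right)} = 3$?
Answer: $63750$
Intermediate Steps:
$k{\left(l \right)} = \frac{l}{6}$ ($k{\left(l \right)} = l \frac{1}{6} = \frac{l}{6}$)
$B = 0$
$N{\left(L \right)} = - \frac{5 L^{2}}{6}$ ($N{\left(L \right)} = \left(0 - 5\right) L \frac{L}{6} = - 5 \frac{L^{2}}{6} = - \frac{5 L^{2}}{6}$)
$- 8500 N{\left(y{\left(1,6 \right)} \right)} = - 8500 \left(- \frac{5 \cdot 3^{2}}{6}\right) = - 8500 \left(\left(- \frac{5}{6}\right) 9\right) = \left(-8500\right) \left(- \frac{15}{2}\right) = 63750$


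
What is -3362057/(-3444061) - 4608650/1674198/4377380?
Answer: 2463915788602510303/2524014834188187564 ≈ 0.97619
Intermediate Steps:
-3362057/(-3444061) - 4608650/1674198/4377380 = -3362057*(-1/3444061) - 4608650*1/1674198*(1/4377380) = 3362057/3444061 - 2304325/837099*1/4377380 = 3362057/3444061 - 460865/732860084124 = 2463915788602510303/2524014834188187564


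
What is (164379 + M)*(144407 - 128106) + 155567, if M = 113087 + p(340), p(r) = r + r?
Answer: 4534213513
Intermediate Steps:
p(r) = 2*r
M = 113767 (M = 113087 + 2*340 = 113087 + 680 = 113767)
(164379 + M)*(144407 - 128106) + 155567 = (164379 + 113767)*(144407 - 128106) + 155567 = 278146*16301 + 155567 = 4534057946 + 155567 = 4534213513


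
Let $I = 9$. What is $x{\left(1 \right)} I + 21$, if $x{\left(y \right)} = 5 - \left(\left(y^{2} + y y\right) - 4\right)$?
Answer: $84$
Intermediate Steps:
$x{\left(y \right)} = 9 - 2 y^{2}$ ($x{\left(y \right)} = 5 - \left(\left(y^{2} + y^{2}\right) - 4\right) = 5 - \left(2 y^{2} - 4\right) = 5 - \left(-4 + 2 y^{2}\right) = 9 - 2 y^{2}$)
$x{\left(1 \right)} I + 21 = \left(9 - 2 \cdot 1^{2}\right) 9 + 21 = \left(9 - 2\right) 9 + 21 = 7 \cdot 9 + 21 = 63 + 21 = 84$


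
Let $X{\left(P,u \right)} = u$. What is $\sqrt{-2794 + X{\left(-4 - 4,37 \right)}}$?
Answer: $i \sqrt{2757} \approx 52.507 i$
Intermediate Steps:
$\sqrt{-2794 + X{\left(-4 - 4,37 \right)}} = \sqrt{-2794 + 37} = \sqrt{-2757} = i \sqrt{2757}$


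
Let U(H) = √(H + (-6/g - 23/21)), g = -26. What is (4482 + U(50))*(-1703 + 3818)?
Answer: 9479430 + 705*√3662022/91 ≈ 9.4943e+6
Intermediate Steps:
U(H) = √(-236/273 + H) (U(H) = √(H + (-6/(-26) - 23/21)) = √(H + (-6*(-1/26) - 23*1/21)) = √(H + (3/13 - 23/21)) = √(H - 236/273) = √(-236/273 + H))
(4482 + U(50))*(-1703 + 3818) = (4482 + √(-64428 + 74529*50)/273)*(-1703 + 3818) = (4482 + √(-64428 + 3726450)/273)*2115 = (4482 + √3662022/273)*2115 = 9479430 + 705*√3662022/91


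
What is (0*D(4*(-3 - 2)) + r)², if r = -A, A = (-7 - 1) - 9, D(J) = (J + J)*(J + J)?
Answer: 289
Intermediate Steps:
D(J) = 4*J² (D(J) = (2*J)*(2*J) = 4*J²)
A = -17 (A = -8 - 9 = -17)
r = 17 (r = -1*(-17) = 17)
(0*D(4*(-3 - 2)) + r)² = (0*(4*(4*(-3 - 2))²) + 17)² = (0*(4*(4*(-5))²) + 17)² = (0*(4*(-20)²) + 17)² = (0*(4*400) + 17)² = (0*1600 + 17)² = (0 + 17)² = 17² = 289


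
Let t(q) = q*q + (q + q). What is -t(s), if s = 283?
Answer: -80655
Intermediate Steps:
t(q) = q**2 + 2*q
-t(s) = -283*(2 + 283) = -283*285 = -1*80655 = -80655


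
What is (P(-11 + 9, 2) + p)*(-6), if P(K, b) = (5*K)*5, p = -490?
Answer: 3240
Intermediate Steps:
P(K, b) = 25*K
(P(-11 + 9, 2) + p)*(-6) = (25*(-11 + 9) - 490)*(-6) = (25*(-2) - 490)*(-6) = (-50 - 490)*(-6) = -540*(-6) = 3240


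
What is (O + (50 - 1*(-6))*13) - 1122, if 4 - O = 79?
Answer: -469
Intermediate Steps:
O = -75 (O = 4 - 1*79 = 4 - 79 = -75)
(O + (50 - 1*(-6))*13) - 1122 = (-75 + (50 - 1*(-6))*13) - 1122 = (-75 + (50 + 6)*13) - 1122 = (-75 + 56*13) - 1122 = (-75 + 728) - 1122 = 653 - 1122 = -469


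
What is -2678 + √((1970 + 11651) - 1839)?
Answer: -2678 + √11782 ≈ -2569.5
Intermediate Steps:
-2678 + √((1970 + 11651) - 1839) = -2678 + √(13621 - 1839) = -2678 + √11782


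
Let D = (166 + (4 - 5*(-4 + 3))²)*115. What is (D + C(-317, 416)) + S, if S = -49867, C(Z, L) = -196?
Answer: -21658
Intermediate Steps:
D = 28405 (D = (166 + (4 - 5*(-1))²)*115 = (166 + (4 + 5)²)*115 = (166 + 9²)*115 = (166 + 81)*115 = 247*115 = 28405)
(D + C(-317, 416)) + S = (28405 - 196) - 49867 = 28209 - 49867 = -21658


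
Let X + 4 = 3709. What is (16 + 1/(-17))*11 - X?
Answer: -60004/17 ≈ -3529.6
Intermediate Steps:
X = 3705 (X = -4 + 3709 = 3705)
(16 + 1/(-17))*11 - X = (16 + 1/(-17))*11 - 1*3705 = (16 - 1/17)*11 - 3705 = (271/17)*11 - 3705 = 2981/17 - 3705 = -60004/17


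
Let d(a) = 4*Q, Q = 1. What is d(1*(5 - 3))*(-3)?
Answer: -12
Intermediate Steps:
d(a) = 4 (d(a) = 4*1 = 4)
d(1*(5 - 3))*(-3) = 4*(-3) = -12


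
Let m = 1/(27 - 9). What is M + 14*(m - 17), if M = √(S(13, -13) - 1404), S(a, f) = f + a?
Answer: -2135/9 + 6*I*√39 ≈ -237.22 + 37.47*I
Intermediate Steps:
m = 1/18 ≈ 0.055556
S(a, f) = a + f
M = 6*I*√39 (M = √((13 - 13) - 1404) = √(0 - 1404) = √(-1404) = 6*I*√39 ≈ 37.47*I)
M + 14*(m - 17) = 6*I*√39 + 14*(1/18 - 17) = 6*I*√39 + 14*(-305/18) = 6*I*√39 - 2135/9 = -2135/9 + 6*I*√39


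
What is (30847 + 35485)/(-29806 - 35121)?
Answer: -66332/64927 ≈ -1.0216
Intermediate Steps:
(30847 + 35485)/(-29806 - 35121) = 66332/(-64927) = 66332*(-1/64927) = -66332/64927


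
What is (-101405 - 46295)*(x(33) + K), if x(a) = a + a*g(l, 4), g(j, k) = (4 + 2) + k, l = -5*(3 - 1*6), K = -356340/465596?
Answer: -6227586170400/116399 ≈ -5.3502e+7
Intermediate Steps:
K = -89085/116399 (K = -356340*1/465596 = -89085/116399 ≈ -0.76534)
l = 15 (l = -5*(3 - 6) = -5*(-3) = 15)
g(j, k) = 6 + k
x(a) = 11*a (x(a) = a + a*(6 + 4) = a + a*10 = a + 10*a = 11*a)
(-101405 - 46295)*(x(33) + K) = (-101405 - 46295)*(11*33 - 89085/116399) = -147700*(363 - 89085/116399) = -147700*42163752/116399 = -6227586170400/116399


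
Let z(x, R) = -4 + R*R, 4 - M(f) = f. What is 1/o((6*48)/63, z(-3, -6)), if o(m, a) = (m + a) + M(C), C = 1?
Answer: 7/277 ≈ 0.025271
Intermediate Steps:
M(f) = 4 - f
z(x, R) = -4 + R²
o(m, a) = 3 + a + m (o(m, a) = (m + a) + (4 - 1*1) = (a + m) + (4 - 1) = (a + m) + 3 = 3 + a + m)
1/o((6*48)/63, z(-3, -6)) = 1/(3 + (-4 + (-6)²) + (6*48)/63) = 1/(3 + (-4 + 36) + 288*(1/63)) = 1/(3 + 32 + 32/7) = 1/(277/7) = 7/277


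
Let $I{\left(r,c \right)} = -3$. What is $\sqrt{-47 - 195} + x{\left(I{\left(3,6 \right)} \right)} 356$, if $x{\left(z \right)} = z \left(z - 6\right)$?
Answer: $9612 + 11 i \sqrt{2} \approx 9612.0 + 15.556 i$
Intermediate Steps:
$x{\left(z \right)} = z \left(-6 + z\right)$ ($x{\left(z \right)} = z \left(z - 6\right) = z \left(-6 + z\right)$)
$\sqrt{-47 - 195} + x{\left(I{\left(3,6 \right)} \right)} 356 = \sqrt{-47 - 195} + - 3 \left(-6 - 3\right) 356 = \sqrt{-242} + \left(-3\right) \left(-9\right) 356 = 11 i \sqrt{2} + 27 \cdot 356 = 11 i \sqrt{2} + 9612 = 9612 + 11 i \sqrt{2}$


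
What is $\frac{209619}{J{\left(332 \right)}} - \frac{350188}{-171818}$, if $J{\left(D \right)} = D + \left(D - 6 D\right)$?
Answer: $- \frac{17775633839}{114087152} \approx -155.81$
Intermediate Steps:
$J{\left(D \right)} = - 4 D$ ($J{\left(D \right)} = D - 5 D = - 4 D$)
$\frac{209619}{J{\left(332 \right)}} - \frac{350188}{-171818} = \frac{209619}{\left(-4\right) 332} - \frac{350188}{-171818} = \frac{209619}{-1328} - - \frac{175094}{85909} = 209619 \left(- \frac{1}{1328}\right) + \frac{175094}{85909} = - \frac{209619}{1328} + \frac{175094}{85909} = - \frac{17775633839}{114087152}$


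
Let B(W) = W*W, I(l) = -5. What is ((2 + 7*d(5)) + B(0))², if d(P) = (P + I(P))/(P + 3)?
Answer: 4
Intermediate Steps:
B(W) = W²
d(P) = (-5 + P)/(3 + P) (d(P) = (P - 5)/(P + 3) = (-5 + P)/(3 + P))
((2 + 7*d(5)) + B(0))² = ((2 + 7*((-5 + 5)/(3 + 5))) + 0²)² = ((2 + 7*(0/8)) + 0)² = ((2 + 7*((⅛)*0)) + 0)² = ((2 + 7*0) + 0)² = ((2 + 0) + 0)² = (2 + 0)² = 2² = 4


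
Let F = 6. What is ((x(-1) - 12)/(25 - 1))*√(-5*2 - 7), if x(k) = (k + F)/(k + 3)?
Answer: -19*I*√17/48 ≈ -1.6321*I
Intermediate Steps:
x(k) = (6 + k)/(3 + k) (x(k) = (k + 6)/(k + 3) = (6 + k)/(3 + k))
((x(-1) - 12)/(25 - 1))*√(-5*2 - 7) = (((6 - 1)/(3 - 1) - 12)/(25 - 1))*√(-5*2 - 7) = ((5/2 - 12)/24)*√(-10 - 7) = (((½)*5 - 12)*(1/24))*√(-17) = ((5/2 - 12)*(1/24))*(I*√17) = (-19/2*1/24)*(I*√17) = -19*I*√17/48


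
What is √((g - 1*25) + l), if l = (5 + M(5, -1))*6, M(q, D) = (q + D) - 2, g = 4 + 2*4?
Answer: √29 ≈ 5.3852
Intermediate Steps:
g = 12 (g = 4 + 8 = 12)
M(q, D) = -2 + D + q (M(q, D) = (D + q) - 2 = -2 + D + q)
l = 42 (l = (5 + (-2 - 1 + 5))*6 = (5 + 2)*6 = 7*6 = 42)
√((g - 1*25) + l) = √((12 - 1*25) + 42) = √((12 - 25) + 42) = √(-13 + 42) = √29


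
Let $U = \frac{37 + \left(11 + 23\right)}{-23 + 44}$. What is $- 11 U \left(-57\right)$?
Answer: $\frac{14839}{7} \approx 2119.9$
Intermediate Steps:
$U = \frac{71}{21}$ ($U = \frac{37 + 34}{21} = 71 \cdot \frac{1}{21} = \frac{71}{21} \approx 3.381$)
$- 11 U \left(-57\right) = \left(-11\right) \frac{71}{21} \left(-57\right) = \left(- \frac{781}{21}\right) \left(-57\right) = \frac{14839}{7}$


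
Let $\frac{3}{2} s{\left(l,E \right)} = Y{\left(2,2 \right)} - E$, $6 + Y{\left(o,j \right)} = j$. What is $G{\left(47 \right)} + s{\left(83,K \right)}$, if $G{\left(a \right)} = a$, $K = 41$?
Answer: $17$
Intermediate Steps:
$Y{\left(o,j \right)} = -6 + j$
$s{\left(l,E \right)} = - \frac{8}{3} - \frac{2 E}{3}$ ($s{\left(l,E \right)} = \frac{2 \left(\left(-6 + 2\right) - E\right)}{3} = \frac{2 \left(-4 - E\right)}{3} = - \frac{8}{3} - \frac{2 E}{3}$)
$G{\left(47 \right)} + s{\left(83,K \right)} = 47 - 30 = 17$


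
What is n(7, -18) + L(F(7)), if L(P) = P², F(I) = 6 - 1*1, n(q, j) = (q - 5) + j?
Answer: 9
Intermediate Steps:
n(q, j) = -5 + j + q (n(q, j) = (-5 + q) + j = -5 + j + q)
F(I) = 5 (F(I) = 6 - 1 = 5)
n(7, -18) + L(F(7)) = (-5 - 18 + 7) + 5² = -16 + 25 = 9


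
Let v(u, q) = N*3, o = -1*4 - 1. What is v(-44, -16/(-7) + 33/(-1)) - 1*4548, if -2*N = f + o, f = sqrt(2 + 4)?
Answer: -9081/2 - 3*sqrt(6)/2 ≈ -4544.2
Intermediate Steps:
o = -5 (o = -4 - 1 = -5)
f = sqrt(6) ≈ 2.4495
N = 5/2 - sqrt(6)/2 (N = -(sqrt(6) - 5)/2 = -(-5 + sqrt(6))/2 = 5/2 - sqrt(6)/2 ≈ 1.2753)
v(u, q) = 15/2 - 3*sqrt(6)/2 (v(u, q) = (5/2 - sqrt(6)/2)*3 = 15/2 - 3*sqrt(6)/2)
v(-44, -16/(-7) + 33/(-1)) - 1*4548 = (15/2 - 3*sqrt(6)/2) - 1*4548 = (15/2 - 3*sqrt(6)/2) - 4548 = -9081/2 - 3*sqrt(6)/2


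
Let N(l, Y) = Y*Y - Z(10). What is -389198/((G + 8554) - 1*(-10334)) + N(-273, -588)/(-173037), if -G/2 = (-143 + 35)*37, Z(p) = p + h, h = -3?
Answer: -4257725827/258401920 ≈ -16.477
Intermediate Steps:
Z(p) = -3 + p (Z(p) = p - 3 = -3 + p)
G = 7992 (G = -2*(-143 + 35)*37 = -(-216)*37 = -2*(-3996) = 7992)
N(l, Y) = -7 + Y**2 (N(l, Y) = Y*Y - (-3 + 10) = Y**2 - 1*7 = Y**2 - 7 = -7 + Y**2)
-389198/((G + 8554) - 1*(-10334)) + N(-273, -588)/(-173037) = -389198/((7992 + 8554) - 1*(-10334)) + (-7 + (-588)**2)/(-173037) = -389198/(16546 + 10334) + (-7 + 345744)*(-1/173037) = -389198/26880 + 345737*(-1/173037) = -389198*1/26880 - 345737/173037 = -194599/13440 - 345737/173037 = -4257725827/258401920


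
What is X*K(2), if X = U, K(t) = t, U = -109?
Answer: -218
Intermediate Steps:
X = -109
X*K(2) = -109*2 = -218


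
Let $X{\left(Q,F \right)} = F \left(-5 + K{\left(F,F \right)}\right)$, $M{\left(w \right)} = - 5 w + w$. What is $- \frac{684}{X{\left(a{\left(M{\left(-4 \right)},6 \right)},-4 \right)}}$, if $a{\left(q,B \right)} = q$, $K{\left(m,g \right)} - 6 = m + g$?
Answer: $- \frac{171}{7} \approx -24.429$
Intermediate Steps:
$K{\left(m,g \right)} = 6 + g + m$ ($K{\left(m,g \right)} = 6 + \left(m + g\right) = 6 + \left(g + m\right) = 6 + g + m$)
$M{\left(w \right)} = - 4 w$
$X{\left(Q,F \right)} = F \left(1 + 2 F\right)$ ($X{\left(Q,F \right)} = F \left(-5 + \left(6 + F + F\right)\right) = F \left(-5 + \left(6 + 2 F\right)\right) = F \left(1 + 2 F\right)$)
$- \frac{684}{X{\left(a{\left(M{\left(-4 \right)},6 \right)},-4 \right)}} = - \frac{684}{\left(-4\right) \left(1 + 2 \left(-4\right)\right)} = - \frac{684}{\left(-4\right) \left(1 - 8\right)} = - \frac{684}{\left(-4\right) \left(-7\right)} = - \frac{684}{28} = \left(-684\right) \frac{1}{28} = - \frac{171}{7}$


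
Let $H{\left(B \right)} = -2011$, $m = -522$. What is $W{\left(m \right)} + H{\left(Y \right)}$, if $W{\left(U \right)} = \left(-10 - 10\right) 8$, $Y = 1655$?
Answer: $-2171$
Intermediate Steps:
$W{\left(U \right)} = -160$ ($W{\left(U \right)} = \left(-20\right) 8 = -160$)
$W{\left(m \right)} + H{\left(Y \right)} = -160 - 2011 = -2171$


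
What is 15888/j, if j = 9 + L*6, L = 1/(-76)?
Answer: 201248/113 ≈ 1781.0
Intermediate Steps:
L = -1/76 ≈ -0.013158
j = 339/38 (j = 9 - 1/76*6 = 9 - 3/38 = 339/38 ≈ 8.9211)
15888/j = 15888/(339/38) = 15888*(38/339) = 201248/113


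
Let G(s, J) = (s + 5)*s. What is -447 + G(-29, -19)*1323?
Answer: 920361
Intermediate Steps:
G(s, J) = s*(5 + s) (G(s, J) = (5 + s)*s = s*(5 + s))
-447 + G(-29, -19)*1323 = -447 - 29*(5 - 29)*1323 = -447 - 29*(-24)*1323 = -447 + 696*1323 = -447 + 920808 = 920361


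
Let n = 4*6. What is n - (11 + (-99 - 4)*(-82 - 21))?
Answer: -10596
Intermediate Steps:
n = 24
n - (11 + (-99 - 4)*(-82 - 21)) = 24 - (11 + (-99 - 4)*(-82 - 21)) = 24 - (11 - 103*(-103)) = 24 - (11 + 10609) = 24 - 1*10620 = 24 - 10620 = -10596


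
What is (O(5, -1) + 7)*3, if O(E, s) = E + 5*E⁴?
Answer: 9411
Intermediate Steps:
(O(5, -1) + 7)*3 = ((5 + 5*5⁴) + 7)*3 = ((5 + 5*625) + 7)*3 = ((5 + 3125) + 7)*3 = (3130 + 7)*3 = 3137*3 = 9411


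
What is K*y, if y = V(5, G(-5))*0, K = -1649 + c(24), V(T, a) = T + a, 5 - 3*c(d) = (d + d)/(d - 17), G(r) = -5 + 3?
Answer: 0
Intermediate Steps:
G(r) = -2
c(d) = 5/3 - 2*d/(3*(-17 + d)) (c(d) = 5/3 - (d + d)/(3*(d - 17)) = 5/3 - 2*d/(3*(-17 + d)))
K = -34642/21 (K = -1649 + (-85/3 + 24)/(-17 + 24) = -1649 - 13/3/7 = -1649 + (⅐)*(-13/3) = -1649 - 13/21 = -34642/21 ≈ -1649.6)
y = 0 (y = (5 - 2)*0 = 3*0 = 0)
K*y = -34642/21*0 = 0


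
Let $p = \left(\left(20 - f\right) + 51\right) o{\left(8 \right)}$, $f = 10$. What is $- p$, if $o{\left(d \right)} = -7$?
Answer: $427$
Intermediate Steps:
$p = -427$ ($p = \left(\left(20 - 10\right) + 51\right) \left(-7\right) = \left(10 + 51\right) \left(-7\right) = 61 \left(-7\right) = -427$)
$- p = \left(-1\right) \left(-427\right) = 427$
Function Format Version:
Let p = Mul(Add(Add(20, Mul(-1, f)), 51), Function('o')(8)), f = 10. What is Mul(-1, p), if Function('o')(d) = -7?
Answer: 427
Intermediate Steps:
p = -427 (p = Mul(Add(Add(20, Mul(-1, 10)), 51), -7) = Mul(Add(Add(20, -10), 51), -7) = Mul(Add(10, 51), -7) = Mul(61, -7) = -427)
Mul(-1, p) = Mul(-1, -427) = 427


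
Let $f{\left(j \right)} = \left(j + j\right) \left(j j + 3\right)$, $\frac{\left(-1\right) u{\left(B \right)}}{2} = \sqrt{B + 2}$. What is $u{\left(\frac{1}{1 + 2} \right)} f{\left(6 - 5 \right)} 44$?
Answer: $- \frac{704 \sqrt{21}}{3} \approx -1075.4$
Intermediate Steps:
$u{\left(B \right)} = - 2 \sqrt{2 + B}$ ($u{\left(B \right)} = - 2 \sqrt{B + 2} = - 2 \sqrt{2 + B}$)
$f{\left(j \right)} = 2 j \left(3 + j^{2}\right)$ ($f{\left(j \right)} = 2 j \left(j^{2} + 3\right) = 2 j \left(3 + j^{2}\right)$)
$u{\left(\frac{1}{1 + 2} \right)} f{\left(6 - 5 \right)} 44 = - 2 \sqrt{2 + \frac{1}{1 + 2}} \cdot 2 \left(6 - 5\right) \left(3 + \left(6 - 5\right)^{2}\right) 44 = - 2 \sqrt{2 + \frac{1}{3}} \cdot 2 \cdot 1 \left(3 + 1^{2}\right) 44 = - 2 \sqrt{2 + \frac{1}{3}} \cdot 2 \cdot 1 \left(3 + 1\right) 44 = - 2 \sqrt{\frac{7}{3}} \cdot 2 \cdot 1 \cdot 4 \cdot 44 = - 2 \frac{\sqrt{21}}{3} \cdot 8 \cdot 44 = - \frac{2 \sqrt{21}}{3} \cdot 8 \cdot 44 = - \frac{16 \sqrt{21}}{3} \cdot 44 = - \frac{704 \sqrt{21}}{3}$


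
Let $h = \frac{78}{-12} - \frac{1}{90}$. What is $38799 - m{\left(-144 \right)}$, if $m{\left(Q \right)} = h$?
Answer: $\frac{1746248}{45} \approx 38806.0$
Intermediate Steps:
$h = - \frac{293}{45}$ ($h = 78 \left(- \frac{1}{12}\right) - \frac{1}{90} = - \frac{13}{2} - \frac{1}{90} = - \frac{293}{45} \approx -6.5111$)
$m{\left(Q \right)} = - \frac{293}{45}$
$38799 - m{\left(-144 \right)} = 38799 - - \frac{293}{45} = 38799 + \frac{293}{45} = \frac{1746248}{45}$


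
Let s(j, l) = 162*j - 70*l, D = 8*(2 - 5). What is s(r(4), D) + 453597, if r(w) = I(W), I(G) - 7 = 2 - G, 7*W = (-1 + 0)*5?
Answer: 3197955/7 ≈ 4.5685e+5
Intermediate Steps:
W = -5/7 (W = ((-1 + 0)*5)/7 = (-1*5)/7 = (⅐)*(-5) = -5/7 ≈ -0.71429)
I(G) = 9 - G (I(G) = 7 + (2 - G) = 9 - G)
D = -24 (D = 8*(-3) = -24)
r(w) = 68/7 (r(w) = 9 - 1*(-5/7) = 9 + 5/7 = 68/7)
s(j, l) = -70*l + 162*j
s(r(4), D) + 453597 = (-70*(-24) + 162*(68/7)) + 453597 = (1680 + 11016/7) + 453597 = 22776/7 + 453597 = 3197955/7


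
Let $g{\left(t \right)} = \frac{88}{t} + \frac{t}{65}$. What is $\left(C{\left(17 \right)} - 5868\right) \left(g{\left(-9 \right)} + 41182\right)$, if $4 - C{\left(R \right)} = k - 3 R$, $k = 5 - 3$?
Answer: $- \frac{28011633047}{117} \approx -2.3942 \cdot 10^{8}$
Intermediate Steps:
$k = 2$ ($k = 5 - 3 = 2$)
$C{\left(R \right)} = 2 + 3 R$ ($C{\left(R \right)} = 4 - \left(2 - 3 R\right) = 4 + \left(-2 + 3 R\right) = 2 + 3 R$)
$g{\left(t \right)} = \frac{88}{t} + \frac{t}{65}$ ($g{\left(t \right)} = \frac{88}{t} + t \frac{1}{65} = \frac{88}{t} + \frac{t}{65}$)
$\left(C{\left(17 \right)} - 5868\right) \left(g{\left(-9 \right)} + 41182\right) = \left(\left(2 + 3 \cdot 17\right) - 5868\right) \left(\left(\frac{88}{-9} + \frac{1}{65} \left(-9\right)\right) + 41182\right) = \left(\left(2 + 51\right) - 5868\right) \left(\left(88 \left(- \frac{1}{9}\right) - \frac{9}{65}\right) + 41182\right) = \left(53 - 5868\right) \left(\left(- \frac{88}{9} - \frac{9}{65}\right) + 41182\right) = - 5815 \left(- \frac{5801}{585} + 41182\right) = \left(-5815\right) \frac{24085669}{585} = - \frac{28011633047}{117}$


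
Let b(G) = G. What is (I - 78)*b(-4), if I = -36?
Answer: 456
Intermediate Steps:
(I - 78)*b(-4) = (-36 - 78)*(-4) = -114*(-4) = 456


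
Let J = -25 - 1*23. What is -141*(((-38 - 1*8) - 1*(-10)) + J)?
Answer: 11844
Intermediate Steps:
J = -48 (J = -25 - 23 = -48)
-141*(((-38 - 1*8) - 1*(-10)) + J) = -141*(((-38 - 1*8) - 1*(-10)) - 48) = -141*(((-38 - 8) + 10) - 48) = -141*((-46 + 10) - 48) = -141*(-36 - 48) = -141*(-84) = 11844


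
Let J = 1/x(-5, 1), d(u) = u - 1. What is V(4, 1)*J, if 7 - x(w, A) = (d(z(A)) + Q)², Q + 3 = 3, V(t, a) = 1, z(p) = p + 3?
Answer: -½ ≈ -0.50000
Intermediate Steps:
z(p) = 3 + p
d(u) = -1 + u
Q = 0 (Q = -3 + 3 = 0)
x(w, A) = 7 - (2 + A)² (x(w, A) = 7 - ((-1 + (3 + A)) + 0)² = 7 - ((2 + A) + 0)² = 7 - (2 + A)²)
J = -½ (J = 1/(7 - (2 + 1)²) = 1/(7 - 1*3²) = 1/(7 - 1*9) = 1/(7 - 9) = 1/(-2) = -½ ≈ -0.50000)
V(4, 1)*J = 1*(-½) = -½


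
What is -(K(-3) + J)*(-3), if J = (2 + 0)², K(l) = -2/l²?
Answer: 34/3 ≈ 11.333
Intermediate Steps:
K(l) = -2/l²
J = 4 (J = 2² = 4)
-(K(-3) + J)*(-3) = -(-2/(-3)² + 4)*(-3) = -(-2*⅑ + 4)*(-3) = -(-2/9 + 4)*(-3) = -34*(-3)/9 = -1*(-34/3) = 34/3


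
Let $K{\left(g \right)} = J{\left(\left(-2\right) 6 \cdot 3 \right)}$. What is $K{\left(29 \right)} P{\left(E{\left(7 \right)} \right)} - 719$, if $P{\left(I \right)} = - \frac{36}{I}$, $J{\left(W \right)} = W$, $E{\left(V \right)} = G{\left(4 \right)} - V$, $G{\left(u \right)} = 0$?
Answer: $- \frac{6329}{7} \approx -904.14$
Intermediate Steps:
$E{\left(V \right)} = - V$ ($E{\left(V \right)} = 0 - V = - V$)
$K{\left(g \right)} = -36$ ($K{\left(g \right)} = \left(-2\right) 6 \cdot 3 = \left(-12\right) 3 = -36$)
$K{\left(29 \right)} P{\left(E{\left(7 \right)} \right)} - 719 = - 36 \left(- \frac{36}{\left(-1\right) 7}\right) - 719 = - 36 \left(- \frac{36}{-7}\right) - 719 = - 36 \left(\left(-36\right) \left(- \frac{1}{7}\right)\right) - 719 = \left(-36\right) \frac{36}{7} - 719 = - \frac{1296}{7} - 719 = - \frac{6329}{7}$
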